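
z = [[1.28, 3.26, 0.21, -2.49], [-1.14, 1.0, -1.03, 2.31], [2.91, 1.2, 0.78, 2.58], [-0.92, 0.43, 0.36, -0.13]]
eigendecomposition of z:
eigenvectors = [[(-0.54+0j), 0.44+0.33j, 0.44-0.33j, (-0.18+0j)], [0.28+0.00j, -0.27+0.44j, (-0.27-0.44j), 0.20+0.00j], [0.69+0.00j, 0.64+0.00j, 0.64-0.00j, 0.90+0.00j], [(-0.38+0j), -0.08+0.05j, -0.08-0.05j, (0.35+0j)]]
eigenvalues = [(-2.43+0j), (1.93+2.51j), (1.93-2.51j), (1.49+0j)]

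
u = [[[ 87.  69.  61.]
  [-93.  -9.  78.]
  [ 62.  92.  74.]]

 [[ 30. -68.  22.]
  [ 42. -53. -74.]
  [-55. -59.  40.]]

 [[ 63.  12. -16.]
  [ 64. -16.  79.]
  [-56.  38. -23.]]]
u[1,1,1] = -53.0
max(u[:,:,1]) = 92.0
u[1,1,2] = -74.0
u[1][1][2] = -74.0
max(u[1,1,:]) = 42.0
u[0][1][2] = 78.0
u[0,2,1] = 92.0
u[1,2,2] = 40.0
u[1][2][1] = -59.0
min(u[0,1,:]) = -93.0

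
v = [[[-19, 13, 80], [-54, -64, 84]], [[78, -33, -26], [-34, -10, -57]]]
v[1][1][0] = -34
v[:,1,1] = [-64, -10]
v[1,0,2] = -26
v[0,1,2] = 84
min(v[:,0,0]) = -19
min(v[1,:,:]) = -57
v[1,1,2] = -57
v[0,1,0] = -54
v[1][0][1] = -33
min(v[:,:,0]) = -54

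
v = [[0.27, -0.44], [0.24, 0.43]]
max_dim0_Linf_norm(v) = 0.44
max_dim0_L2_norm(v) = 0.62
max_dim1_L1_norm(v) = 0.71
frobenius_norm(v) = 0.71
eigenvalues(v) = [(0.35+0.31j), (0.35-0.31j)]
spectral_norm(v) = 0.62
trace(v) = 0.70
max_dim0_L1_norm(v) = 0.87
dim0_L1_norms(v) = [0.51, 0.87]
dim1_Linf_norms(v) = [0.44, 0.43]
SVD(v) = [[-0.74,0.67], [0.67,0.74]] @ diag([0.616017400698891, 0.3598924312015771]) @ [[-0.06,1.0], [1.00,0.06]]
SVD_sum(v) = [[0.03, -0.46], [-0.03, 0.41]] + [[0.24,0.02], [0.27,0.02]]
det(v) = 0.22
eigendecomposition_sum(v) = [[0.14+0.20j, -0.22+0.24j], [0.12-0.13j, (0.21+0.11j)]] + [[0.14-0.20j, (-0.22-0.24j)], [(0.12+0.13j), (0.21-0.11j)]]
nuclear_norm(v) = 0.98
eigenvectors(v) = [[0.80+0.00j, (0.8-0j)],[(-0.15-0.58j), -0.15+0.58j]]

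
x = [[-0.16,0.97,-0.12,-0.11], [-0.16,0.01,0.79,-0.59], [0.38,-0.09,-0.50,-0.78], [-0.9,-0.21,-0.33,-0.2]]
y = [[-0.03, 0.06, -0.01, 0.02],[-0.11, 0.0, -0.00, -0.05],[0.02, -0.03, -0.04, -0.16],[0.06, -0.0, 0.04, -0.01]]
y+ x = [[-0.19,1.03,-0.13,-0.09], [-0.27,0.01,0.79,-0.64], [0.4,-0.12,-0.54,-0.94], [-0.84,-0.21,-0.29,-0.21]]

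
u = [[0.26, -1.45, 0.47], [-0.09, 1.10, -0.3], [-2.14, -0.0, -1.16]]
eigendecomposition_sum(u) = [[0.75, 0.65, 0.26], [-0.44, -0.38, -0.15], [-2.66, -2.32, -0.92]] + [[0.04, 0.05, 0.0], [-0.01, -0.02, -0.0], [-0.06, -0.09, -0.00]] + [[-0.52, -2.15, 0.21], [0.37, 1.5, -0.15], [0.59, 2.41, -0.23]]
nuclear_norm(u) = 4.32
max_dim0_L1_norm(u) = 2.55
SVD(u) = [[-0.34, 0.72, 0.6],[0.21, -0.57, 0.80],[0.92, 0.4, 0.04]] @ diag([2.5414778542610206, 1.7790978449457318, 0.001083702104342847]) @ [[-0.81, 0.29, -0.51],[-0.35, -0.94, 0.03],[0.47, -0.20, -0.86]]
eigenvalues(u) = [-0.56, 0.01, 0.75]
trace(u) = 0.20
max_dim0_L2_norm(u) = 2.16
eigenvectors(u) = [[-0.27, 0.47, 0.6], [0.16, -0.20, -0.42], [0.95, -0.86, -0.68]]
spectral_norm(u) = 2.54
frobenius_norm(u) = 3.10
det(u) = -0.00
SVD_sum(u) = [[0.70, -0.25, 0.44], [-0.44, 0.15, -0.27], [-1.89, 0.67, -1.18]] + [[-0.44, -1.2, 0.03],[0.35, 0.95, -0.03],[-0.25, -0.67, 0.02]] + [[0.0, -0.00, -0.00], [0.0, -0.0, -0.0], [0.00, -0.00, -0.00]]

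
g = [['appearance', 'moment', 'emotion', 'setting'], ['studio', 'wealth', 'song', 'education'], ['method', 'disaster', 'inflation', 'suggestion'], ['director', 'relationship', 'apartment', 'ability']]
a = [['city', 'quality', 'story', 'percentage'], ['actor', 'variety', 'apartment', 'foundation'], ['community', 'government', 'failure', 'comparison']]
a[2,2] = 'failure'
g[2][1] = 'disaster'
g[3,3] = 'ability'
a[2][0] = 'community'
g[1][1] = 'wealth'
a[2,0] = 'community'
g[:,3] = ['setting', 'education', 'suggestion', 'ability']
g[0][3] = 'setting'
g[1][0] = 'studio'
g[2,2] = 'inflation'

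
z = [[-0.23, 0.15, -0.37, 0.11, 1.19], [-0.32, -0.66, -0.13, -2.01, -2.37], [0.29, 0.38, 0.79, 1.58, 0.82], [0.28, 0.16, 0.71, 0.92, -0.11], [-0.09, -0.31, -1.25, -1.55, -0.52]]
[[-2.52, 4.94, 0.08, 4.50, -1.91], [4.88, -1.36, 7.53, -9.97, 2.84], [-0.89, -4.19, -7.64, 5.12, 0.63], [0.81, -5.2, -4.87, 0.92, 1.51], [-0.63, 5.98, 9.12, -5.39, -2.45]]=z @ [[-1.78, -0.01, 1.21, -1.38, -0.92],  [-1.59, -1.12, 3.06, -5.26, 4.09],  [1.03, -1.6, -2.87, 2.38, 3.36],  [0.67, -3.73, -4.05, 1.07, -1.52],  [-2.00, 4.14, -0.60, 4.82, -1.11]]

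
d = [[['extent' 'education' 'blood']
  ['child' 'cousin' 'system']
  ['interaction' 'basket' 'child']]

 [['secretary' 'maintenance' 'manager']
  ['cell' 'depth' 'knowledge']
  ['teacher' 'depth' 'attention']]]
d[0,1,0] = 'child'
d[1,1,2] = 'knowledge'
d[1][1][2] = 'knowledge'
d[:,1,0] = ['child', 'cell']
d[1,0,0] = 'secretary'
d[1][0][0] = 'secretary'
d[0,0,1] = 'education'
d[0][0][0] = 'extent'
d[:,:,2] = [['blood', 'system', 'child'], ['manager', 'knowledge', 'attention']]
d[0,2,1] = 'basket'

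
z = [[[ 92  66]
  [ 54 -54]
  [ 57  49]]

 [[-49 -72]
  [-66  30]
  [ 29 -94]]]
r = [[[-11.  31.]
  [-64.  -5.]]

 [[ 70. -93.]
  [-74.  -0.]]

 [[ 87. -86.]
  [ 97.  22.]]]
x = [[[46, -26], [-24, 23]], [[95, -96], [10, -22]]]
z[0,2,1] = 49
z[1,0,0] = -49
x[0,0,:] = [46, -26]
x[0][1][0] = -24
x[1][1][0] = 10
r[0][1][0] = -64.0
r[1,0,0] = 70.0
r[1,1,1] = -0.0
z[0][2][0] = 57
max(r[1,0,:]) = 70.0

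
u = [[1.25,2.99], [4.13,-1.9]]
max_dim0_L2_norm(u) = 4.32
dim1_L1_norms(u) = [4.24, 6.03]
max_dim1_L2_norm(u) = 4.55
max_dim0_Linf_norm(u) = 4.13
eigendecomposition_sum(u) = [[2.48, 1.37], [1.89, 1.04]] + [[-1.23, 1.62],[2.24, -2.94]]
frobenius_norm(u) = 5.58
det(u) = -14.72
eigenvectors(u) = [[0.80, -0.48], [0.61, 0.88]]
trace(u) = -0.65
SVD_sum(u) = [[-0.21,0.1], [4.06,-2.05]] + [[1.46, 2.89],[0.07, 0.15]]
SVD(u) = [[0.05, -1.00], [-1.00, -0.05]] @ diag([4.548986830650199, 3.2366987525210105]) @ [[-0.89, 0.45], [-0.45, -0.89]]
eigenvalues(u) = [3.53, -4.18]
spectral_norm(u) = 4.55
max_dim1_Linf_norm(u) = 4.13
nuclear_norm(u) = 7.79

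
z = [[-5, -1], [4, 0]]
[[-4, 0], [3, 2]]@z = [[20, 4], [-7, -3]]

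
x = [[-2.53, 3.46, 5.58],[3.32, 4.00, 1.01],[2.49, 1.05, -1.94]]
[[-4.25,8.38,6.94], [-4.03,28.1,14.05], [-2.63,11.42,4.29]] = x@[[2.11, 3.74, 2.02], [-3.33, 3.69, 1.53], [2.26, 0.91, 1.21]]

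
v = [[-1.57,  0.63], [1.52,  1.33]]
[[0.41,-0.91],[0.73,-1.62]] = v@[[-0.03, 0.06],[0.58, -1.29]]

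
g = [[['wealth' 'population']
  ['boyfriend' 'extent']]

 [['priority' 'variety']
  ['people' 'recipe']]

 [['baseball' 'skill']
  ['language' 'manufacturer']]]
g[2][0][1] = 'skill'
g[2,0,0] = 'baseball'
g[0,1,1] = 'extent'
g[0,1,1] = 'extent'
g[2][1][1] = 'manufacturer'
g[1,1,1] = 'recipe'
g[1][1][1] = 'recipe'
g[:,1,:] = [['boyfriend', 'extent'], ['people', 'recipe'], ['language', 'manufacturer']]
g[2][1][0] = 'language'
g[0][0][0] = 'wealth'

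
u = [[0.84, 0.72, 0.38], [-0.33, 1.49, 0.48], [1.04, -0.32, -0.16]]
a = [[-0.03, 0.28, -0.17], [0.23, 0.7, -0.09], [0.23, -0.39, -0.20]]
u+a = [[0.81, 1.00, 0.21], [-0.10, 2.19, 0.39], [1.27, -0.71, -0.36]]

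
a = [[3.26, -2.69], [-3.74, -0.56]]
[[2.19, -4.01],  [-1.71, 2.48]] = a @ [[0.49, -0.75], [-0.22, 0.58]]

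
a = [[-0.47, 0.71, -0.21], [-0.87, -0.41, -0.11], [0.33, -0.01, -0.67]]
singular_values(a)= [1.04, 0.85, 0.68]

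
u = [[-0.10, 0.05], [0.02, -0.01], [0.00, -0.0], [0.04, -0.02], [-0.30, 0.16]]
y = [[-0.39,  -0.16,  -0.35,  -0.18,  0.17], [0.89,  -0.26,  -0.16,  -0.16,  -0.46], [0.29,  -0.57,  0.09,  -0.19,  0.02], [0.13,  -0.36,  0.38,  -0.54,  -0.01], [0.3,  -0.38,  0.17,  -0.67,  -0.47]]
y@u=[[-0.02,0.01],[0.04,-0.02],[-0.05,0.03],[-0.04,0.02],[0.08,-0.04]]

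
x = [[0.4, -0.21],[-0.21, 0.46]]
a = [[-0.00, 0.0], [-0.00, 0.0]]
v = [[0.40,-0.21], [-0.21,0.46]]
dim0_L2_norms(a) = [0.0, 0.0]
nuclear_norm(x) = 0.86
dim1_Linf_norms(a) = [0.0, 0.0]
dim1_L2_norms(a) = [0.0, 0.0]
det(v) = 0.14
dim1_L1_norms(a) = [0.0, 0.0]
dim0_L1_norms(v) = [0.61, 0.67]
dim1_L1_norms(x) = [0.61, 0.67]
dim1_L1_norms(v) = [0.61, 0.67]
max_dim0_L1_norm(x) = 0.67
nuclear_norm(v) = 0.86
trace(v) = 0.86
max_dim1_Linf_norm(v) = 0.46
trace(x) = 0.86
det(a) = 0.00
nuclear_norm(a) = 0.00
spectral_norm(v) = 0.64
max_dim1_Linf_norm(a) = 0.0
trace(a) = 0.00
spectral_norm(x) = 0.64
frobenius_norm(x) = 0.68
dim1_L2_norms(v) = [0.45, 0.51]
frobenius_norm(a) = 0.00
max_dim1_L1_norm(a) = 0.0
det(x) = 0.14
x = a + v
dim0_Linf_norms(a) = [0.0, 0.0]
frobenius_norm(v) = 0.68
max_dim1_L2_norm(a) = 0.0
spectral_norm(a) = 0.00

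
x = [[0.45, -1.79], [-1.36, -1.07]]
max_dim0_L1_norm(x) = 2.86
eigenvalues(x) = [1.43, -2.05]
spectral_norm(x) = 2.13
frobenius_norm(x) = 2.53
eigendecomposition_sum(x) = [[1.02, -0.74], [-0.56, 0.40]] + [[-0.57,-1.05],[-0.80,-1.47]]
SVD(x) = [[0.76,0.65],[0.65,-0.76]] @ diag([2.1260380022699126, 1.3715182874844067]) @ [[-0.25, -0.97], [0.97, -0.25]]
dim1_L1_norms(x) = [2.24, 2.43]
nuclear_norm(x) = 3.50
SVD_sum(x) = [[-0.41, -1.56],  [-0.35, -1.34]] + [[0.86, -0.23], [-1.01, 0.27]]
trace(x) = -0.62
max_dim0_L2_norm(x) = 2.09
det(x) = -2.92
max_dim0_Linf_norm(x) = 1.79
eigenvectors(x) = [[0.88, 0.58], [-0.48, 0.81]]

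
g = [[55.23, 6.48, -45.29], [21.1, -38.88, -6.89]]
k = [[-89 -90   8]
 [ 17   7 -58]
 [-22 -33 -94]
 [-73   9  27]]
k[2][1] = -33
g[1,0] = 21.1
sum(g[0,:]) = 16.419999999999995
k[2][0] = -22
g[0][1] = 6.48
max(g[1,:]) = 21.1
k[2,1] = -33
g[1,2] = -6.89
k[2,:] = [-22, -33, -94]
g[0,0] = 55.23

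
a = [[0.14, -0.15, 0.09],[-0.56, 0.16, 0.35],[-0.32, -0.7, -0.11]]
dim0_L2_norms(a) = [0.66, 0.73, 0.38]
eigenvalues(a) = [(0.38+0j), (-0.1+0.49j), (-0.1-0.49j)]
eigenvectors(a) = [[(0.58+0j), -0.06+0.19j, -0.06-0.19j], [-0.63+0.00j, 0.04+0.50j, (0.04-0.5j)], [(0.52+0j), -0.84+0.00j, -0.84-0.00j]]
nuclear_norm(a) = 1.65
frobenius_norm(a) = 1.06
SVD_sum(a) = [[-0.03, -0.05, -0.00], [-0.06, -0.1, -0.01], [-0.39, -0.67, -0.05]] + [[0.10, -0.05, -0.06], [-0.51, 0.27, 0.33], [0.07, -0.04, -0.05]] + [[0.07, -0.05, 0.15], [0.01, -0.01, 0.03], [-0.01, 0.01, -0.01]]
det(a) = 0.10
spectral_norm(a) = 0.78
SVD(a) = [[0.07, -0.18, -0.98], [0.16, 0.97, -0.17], [0.99, -0.14, 0.09]] @ diag([0.7826381844254792, 0.6860968489713573, 0.18206753173139992]) @ [[-0.50, -0.86, -0.06], [-0.77, 0.41, 0.50], [-0.40, 0.3, -0.87]]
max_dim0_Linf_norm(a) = 0.7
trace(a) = 0.19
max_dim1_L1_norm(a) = 1.13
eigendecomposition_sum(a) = [[(0.29-0j), (-0.11-0j), (-0.03+0j)],[(-0.31+0j), 0.12+0.00j, (0.03+0j)],[(0.26-0j), (-0.1-0j), (-0.02+0j)]] + [[(-0.07+0.05j), (-0.02+0.07j), (0.06+0.03j)], [(-0.12+0.19j), (0.02+0.18j), (0.16+0.01j)], [(-0.29-0.23j), -0.30+0.01j, (-0.04+0.26j)]] + [[-0.07-0.05j, -0.02-0.07j, (0.06-0.03j)], [(-0.12-0.19j), (0.02-0.18j), 0.16-0.01j], [-0.29+0.23j, -0.30-0.01j, (-0.04-0.26j)]]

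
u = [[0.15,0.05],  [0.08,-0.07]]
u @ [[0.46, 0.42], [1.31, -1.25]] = [[0.13, 0.00], [-0.05, 0.12]]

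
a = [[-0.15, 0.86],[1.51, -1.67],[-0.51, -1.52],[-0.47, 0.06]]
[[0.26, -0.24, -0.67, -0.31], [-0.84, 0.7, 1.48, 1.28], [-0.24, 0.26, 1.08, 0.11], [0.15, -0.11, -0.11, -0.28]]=a @ [[-0.28,0.2,0.14,0.56], [0.25,-0.24,-0.76,-0.26]]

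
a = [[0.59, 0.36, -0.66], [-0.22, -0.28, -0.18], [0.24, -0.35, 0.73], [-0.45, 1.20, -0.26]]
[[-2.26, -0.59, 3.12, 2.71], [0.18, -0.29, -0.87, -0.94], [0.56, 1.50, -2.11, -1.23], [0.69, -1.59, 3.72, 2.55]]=a@[[-2.17, 0.99, 1.33, 1.84], [0.09, -0.65, 3.21, 2.59], [1.53, 1.42, -1.79, -1.05]]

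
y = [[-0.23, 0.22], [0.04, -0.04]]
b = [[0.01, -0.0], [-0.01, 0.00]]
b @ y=[[-0.00, 0.00], [0.0, -0.0]]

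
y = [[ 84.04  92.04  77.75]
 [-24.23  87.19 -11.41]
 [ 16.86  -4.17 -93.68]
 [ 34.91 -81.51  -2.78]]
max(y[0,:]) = 92.04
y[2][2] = -93.68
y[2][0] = 16.86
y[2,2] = -93.68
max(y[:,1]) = 92.04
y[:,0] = [84.04, -24.23, 16.86, 34.91]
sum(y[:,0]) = 111.58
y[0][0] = 84.04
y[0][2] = 77.75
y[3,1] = -81.51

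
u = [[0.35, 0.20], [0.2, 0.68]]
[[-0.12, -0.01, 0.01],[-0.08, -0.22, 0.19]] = u @[[-0.35, 0.20, -0.15], [-0.01, -0.38, 0.33]]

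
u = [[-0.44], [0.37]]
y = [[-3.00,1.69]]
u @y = [[1.32, -0.74],[-1.11, 0.63]]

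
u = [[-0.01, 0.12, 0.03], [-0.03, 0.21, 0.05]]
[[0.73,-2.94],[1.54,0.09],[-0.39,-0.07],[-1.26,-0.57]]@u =[[0.08, -0.53, -0.13],[-0.02, 0.20, 0.05],[0.01, -0.06, -0.02],[0.03, -0.27, -0.07]]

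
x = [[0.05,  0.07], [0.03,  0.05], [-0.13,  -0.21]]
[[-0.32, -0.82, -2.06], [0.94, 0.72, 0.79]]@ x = [[0.23, 0.37], [-0.03, -0.06]]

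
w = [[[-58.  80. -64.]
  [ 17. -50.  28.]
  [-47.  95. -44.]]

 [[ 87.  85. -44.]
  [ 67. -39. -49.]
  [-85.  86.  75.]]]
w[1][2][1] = 86.0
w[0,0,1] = 80.0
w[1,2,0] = -85.0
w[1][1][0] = 67.0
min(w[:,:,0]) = -85.0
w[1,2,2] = 75.0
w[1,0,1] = 85.0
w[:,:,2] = [[-64.0, 28.0, -44.0], [-44.0, -49.0, 75.0]]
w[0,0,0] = -58.0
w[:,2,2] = [-44.0, 75.0]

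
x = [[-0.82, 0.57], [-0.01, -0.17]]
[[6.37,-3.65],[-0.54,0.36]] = x @[[-5.35, 2.85],  [3.48, -2.3]]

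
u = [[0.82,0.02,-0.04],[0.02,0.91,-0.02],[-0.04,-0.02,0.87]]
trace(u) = 2.60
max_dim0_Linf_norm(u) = 0.91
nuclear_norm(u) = 2.60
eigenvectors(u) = [[0.88, -0.32, -0.34], [-0.07, -0.81, 0.58], [0.46, 0.49, 0.74]]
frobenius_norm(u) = 1.50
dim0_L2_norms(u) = [0.82, 0.91, 0.87]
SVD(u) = [[0.32, 0.34, -0.88], [0.81, -0.58, 0.07], [-0.49, -0.74, -0.46]] @ diag([0.9300000000000004, 0.872749172176354, 0.7972508278236461]) @ [[0.32, 0.81, -0.49], [0.34, -0.58, -0.74], [-0.88, 0.07, -0.46]]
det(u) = 0.65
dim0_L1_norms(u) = [0.88, 0.95, 0.93]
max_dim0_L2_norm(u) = 0.91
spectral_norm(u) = 0.93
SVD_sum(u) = [[0.1, 0.24, -0.15], [0.24, 0.61, -0.37], [-0.15, -0.37, 0.22]] + [[0.10, -0.17, -0.22], [-0.17, 0.29, 0.37], [-0.22, 0.37, 0.48]] + [[0.62,-0.05,0.33], [-0.05,0.00,-0.03], [0.33,-0.03,0.17]]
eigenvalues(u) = [0.8, 0.93, 0.87]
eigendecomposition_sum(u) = [[0.62,  -0.05,  0.33],  [-0.05,  0.00,  -0.03],  [0.33,  -0.03,  0.17]] + [[0.10,0.24,-0.15], [0.24,0.61,-0.37], [-0.15,-0.37,0.22]] + [[0.10, -0.17, -0.22], [-0.17, 0.29, 0.37], [-0.22, 0.37, 0.48]]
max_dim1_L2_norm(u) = 0.91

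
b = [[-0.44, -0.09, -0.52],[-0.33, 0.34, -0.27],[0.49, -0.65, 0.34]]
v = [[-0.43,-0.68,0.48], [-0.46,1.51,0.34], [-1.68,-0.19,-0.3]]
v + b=[[-0.87, -0.77, -0.04], [-0.79, 1.85, 0.07], [-1.19, -0.84, 0.04]]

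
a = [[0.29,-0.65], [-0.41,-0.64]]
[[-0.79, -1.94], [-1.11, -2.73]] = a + [[-1.08, -1.29],[-0.7, -2.09]]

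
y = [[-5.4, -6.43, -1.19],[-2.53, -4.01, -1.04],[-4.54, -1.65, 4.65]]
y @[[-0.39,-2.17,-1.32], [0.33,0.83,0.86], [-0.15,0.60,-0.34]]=[[0.16, 5.67, 2.00],  [-0.18, 1.54, 0.24],  [0.53, 11.27, 2.99]]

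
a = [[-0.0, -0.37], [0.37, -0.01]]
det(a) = 0.137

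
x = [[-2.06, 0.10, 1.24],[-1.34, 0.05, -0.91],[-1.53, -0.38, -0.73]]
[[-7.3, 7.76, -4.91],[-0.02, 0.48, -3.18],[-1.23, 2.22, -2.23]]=x @[[1.92, -2.25, 2.24], [0.82, -1.94, -3.2], [-2.76, 2.68, 0.02]]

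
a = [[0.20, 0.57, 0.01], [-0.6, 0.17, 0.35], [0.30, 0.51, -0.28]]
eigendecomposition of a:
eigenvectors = [[-0.28+0.00j, (-0.68+0j), (-0.68-0j)], [(0.29+0j), -0.01-0.53j, -0.01+0.53j], [-0.91+0.00j, -0.50-0.09j, (-0.5+0.09j)]]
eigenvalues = [(-0.35+0j), (0.22+0.44j), (0.22-0.44j)]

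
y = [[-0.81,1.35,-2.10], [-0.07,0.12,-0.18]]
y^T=[[-0.81,-0.07],[1.35,0.12],[-2.1,-0.18]]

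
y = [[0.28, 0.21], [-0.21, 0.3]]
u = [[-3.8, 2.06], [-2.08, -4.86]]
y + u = [[-3.52, 2.27],[-2.29, -4.56]]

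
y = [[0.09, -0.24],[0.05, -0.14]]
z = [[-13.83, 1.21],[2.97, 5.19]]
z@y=[[-1.18, 3.15],[0.53, -1.44]]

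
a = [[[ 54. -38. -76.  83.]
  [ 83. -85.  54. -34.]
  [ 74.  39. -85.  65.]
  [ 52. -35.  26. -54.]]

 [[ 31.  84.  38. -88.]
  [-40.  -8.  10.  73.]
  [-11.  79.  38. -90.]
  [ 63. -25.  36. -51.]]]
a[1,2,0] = -11.0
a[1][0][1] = 84.0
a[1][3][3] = -51.0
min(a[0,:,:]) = -85.0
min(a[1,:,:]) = -90.0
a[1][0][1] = 84.0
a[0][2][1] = 39.0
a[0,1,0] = 83.0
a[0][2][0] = 74.0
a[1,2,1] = 79.0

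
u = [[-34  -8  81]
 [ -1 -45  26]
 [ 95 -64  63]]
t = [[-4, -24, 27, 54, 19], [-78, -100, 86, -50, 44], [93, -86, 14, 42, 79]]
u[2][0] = 95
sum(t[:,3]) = 46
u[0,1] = -8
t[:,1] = [-24, -100, -86]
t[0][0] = -4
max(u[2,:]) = 95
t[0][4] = 19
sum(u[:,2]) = 170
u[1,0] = -1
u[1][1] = -45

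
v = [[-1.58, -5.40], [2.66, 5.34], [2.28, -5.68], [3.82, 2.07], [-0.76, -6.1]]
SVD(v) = [[0.48,0.09], [-0.49,-0.3], [0.44,-0.68], [-0.24,-0.66], [0.53,-0.10]] @ diag([11.667406185001255, 5.02443359138067]) @ [[-0.21, -0.98], [-0.98, 0.21]]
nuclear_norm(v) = 16.69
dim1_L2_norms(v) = [5.63, 5.97, 6.12, 4.34, 6.15]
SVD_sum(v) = [[-1.15, -5.49],  [1.19, 5.65],  [-1.05, -4.98],  [0.58, 2.75],  [-1.26, -5.99]] + [[-0.43, 0.09],[1.47, -0.31],[3.33, -0.7],[3.24, -0.68],[0.50, -0.11]]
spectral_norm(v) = 11.67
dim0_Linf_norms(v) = [3.82, 6.1]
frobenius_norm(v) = 12.70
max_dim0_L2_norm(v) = 11.46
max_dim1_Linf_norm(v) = 6.1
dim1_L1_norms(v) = [6.98, 8.0, 7.96, 5.89, 6.86]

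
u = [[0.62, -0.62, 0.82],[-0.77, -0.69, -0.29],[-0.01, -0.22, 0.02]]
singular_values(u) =[1.27, 1.01, 0.06]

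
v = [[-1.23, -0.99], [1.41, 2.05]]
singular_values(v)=[2.92, 0.39]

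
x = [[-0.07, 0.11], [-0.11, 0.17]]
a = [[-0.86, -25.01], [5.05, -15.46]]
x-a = [[0.79, 25.12], [-5.16, 15.63]]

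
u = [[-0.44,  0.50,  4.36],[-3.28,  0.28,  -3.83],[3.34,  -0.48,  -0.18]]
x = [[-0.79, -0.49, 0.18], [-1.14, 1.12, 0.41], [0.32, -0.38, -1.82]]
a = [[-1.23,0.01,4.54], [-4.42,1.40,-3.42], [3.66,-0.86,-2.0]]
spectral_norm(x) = 2.19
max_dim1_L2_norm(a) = 5.76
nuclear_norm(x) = 4.34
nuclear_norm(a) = 12.13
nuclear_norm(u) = 10.51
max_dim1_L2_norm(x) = 1.89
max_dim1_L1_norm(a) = 9.24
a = x + u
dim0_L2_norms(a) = [5.87, 1.64, 6.03]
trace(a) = -1.83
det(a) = 0.84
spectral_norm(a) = 6.30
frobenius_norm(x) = 2.68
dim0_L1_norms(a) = [9.31, 2.27, 9.96]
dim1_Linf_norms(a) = [4.54, 4.42, 3.66]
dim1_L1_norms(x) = [1.46, 2.67, 2.52]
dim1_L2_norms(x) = [0.95, 1.65, 1.89]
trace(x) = -1.49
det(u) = -3.07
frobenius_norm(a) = 8.57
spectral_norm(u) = 6.29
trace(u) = -0.34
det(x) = 2.45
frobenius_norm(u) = 7.51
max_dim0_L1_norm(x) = 2.41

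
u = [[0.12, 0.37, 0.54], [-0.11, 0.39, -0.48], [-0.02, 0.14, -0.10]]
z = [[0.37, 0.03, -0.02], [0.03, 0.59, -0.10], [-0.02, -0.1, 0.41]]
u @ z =[[0.04, 0.17, 0.18], [-0.02, 0.27, -0.23], [-0.0, 0.09, -0.05]]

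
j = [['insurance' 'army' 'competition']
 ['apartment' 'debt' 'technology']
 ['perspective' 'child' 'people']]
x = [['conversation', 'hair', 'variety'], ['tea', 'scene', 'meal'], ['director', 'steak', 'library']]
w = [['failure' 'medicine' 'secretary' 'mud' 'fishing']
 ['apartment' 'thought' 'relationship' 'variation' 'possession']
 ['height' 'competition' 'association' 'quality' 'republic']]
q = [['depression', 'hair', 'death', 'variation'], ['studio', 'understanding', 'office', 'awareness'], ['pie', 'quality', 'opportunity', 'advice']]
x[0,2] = 'variety'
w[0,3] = 'mud'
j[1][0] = 'apartment'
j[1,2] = 'technology'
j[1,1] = 'debt'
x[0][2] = 'variety'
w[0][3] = 'mud'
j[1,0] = 'apartment'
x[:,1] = ['hair', 'scene', 'steak']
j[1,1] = 'debt'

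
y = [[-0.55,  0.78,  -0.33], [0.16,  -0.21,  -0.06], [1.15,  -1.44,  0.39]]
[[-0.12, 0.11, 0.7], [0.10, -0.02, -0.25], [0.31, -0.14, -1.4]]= y @ [[-0.09, 0.35, -0.12], [-0.42, 0.36, 0.98], [-0.48, -0.07, 0.39]]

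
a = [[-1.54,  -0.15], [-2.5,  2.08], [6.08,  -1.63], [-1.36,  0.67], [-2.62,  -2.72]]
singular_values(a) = [7.49, 3.61]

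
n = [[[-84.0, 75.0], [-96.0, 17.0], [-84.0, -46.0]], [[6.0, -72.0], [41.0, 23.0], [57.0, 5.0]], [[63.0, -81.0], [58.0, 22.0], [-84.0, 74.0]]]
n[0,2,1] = -46.0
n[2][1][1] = 22.0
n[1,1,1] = 23.0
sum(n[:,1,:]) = 65.0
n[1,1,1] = 23.0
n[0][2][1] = -46.0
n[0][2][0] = -84.0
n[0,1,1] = 17.0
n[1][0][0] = 6.0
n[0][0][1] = 75.0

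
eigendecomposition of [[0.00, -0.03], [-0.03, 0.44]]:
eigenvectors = [[-1.00, 0.07], [-0.07, -1.00]]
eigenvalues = [-0.0, 0.44]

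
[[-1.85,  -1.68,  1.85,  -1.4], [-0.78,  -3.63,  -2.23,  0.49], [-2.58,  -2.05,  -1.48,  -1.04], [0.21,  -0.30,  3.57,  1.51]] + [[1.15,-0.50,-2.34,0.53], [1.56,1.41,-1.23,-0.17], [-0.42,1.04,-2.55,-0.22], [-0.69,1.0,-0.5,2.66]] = [[-0.70,  -2.18,  -0.49,  -0.87], [0.78,  -2.22,  -3.46,  0.32], [-3.00,  -1.01,  -4.03,  -1.26], [-0.48,  0.7,  3.07,  4.17]]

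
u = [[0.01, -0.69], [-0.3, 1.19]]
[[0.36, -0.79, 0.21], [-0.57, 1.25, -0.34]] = u @ [[-0.19, 0.40, -0.11], [-0.53, 1.15, -0.31]]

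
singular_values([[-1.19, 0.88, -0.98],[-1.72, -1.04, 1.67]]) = [2.63, 1.76]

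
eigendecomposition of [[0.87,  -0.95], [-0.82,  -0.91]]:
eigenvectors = [[0.93, 0.41],[-0.36, 0.91]]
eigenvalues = [1.23, -1.27]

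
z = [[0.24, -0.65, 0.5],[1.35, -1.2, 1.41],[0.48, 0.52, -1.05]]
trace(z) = -2.01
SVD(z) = [[-0.32, -0.09, -0.94], [-0.89, 0.36, 0.27], [0.32, 0.93, -0.2]] @ diag([2.5359756251453045, 1.0501258342217406, 0.22374843232740294]) @ [[-0.44, 0.57, -0.69], [0.87, 0.1, -0.48], [0.21, 0.82, 0.54]]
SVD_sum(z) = [[0.37, -0.47, 0.57], [1.0, -1.29, 1.56], [-0.36, 0.46, -0.56]] + [[-0.08,-0.01,0.05], [0.33,0.04,-0.18], [0.85,0.1,-0.47]] + [[-0.04, -0.17, -0.11], [0.01, 0.05, 0.03], [-0.01, -0.04, -0.02]]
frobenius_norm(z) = 2.75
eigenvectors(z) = [[(-0.16-0.4j), -0.16+0.40j, -0.36+0.00j], [(-0.78+0j), (-0.78-0j), (-0.66+0j)], [-0.46+0.07j, -0.46-0.07j, (0.65+0j)]]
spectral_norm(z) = 2.54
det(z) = -0.60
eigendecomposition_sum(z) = [[(0.06+0.31j), (-0.12-0.08j), (-0.08+0.09j)], [0.57+0.12j, (-0.22+0.14j), (0.09+0.2j)], [(0.35+0.02j), -0.12+0.10j, 0.07+0.11j]] + [[(0.06-0.31j), -0.12+0.08j, -0.08-0.09j], [(0.57-0.12j), (-0.22-0.14j), (0.09-0.2j)], [(0.35-0.02j), -0.12-0.10j, 0.07-0.11j]] + [[0.12-0.00j,(-0.42-0j),0.67+0.00j], [(0.21-0j),-0.77-0.00j,(1.22+0j)], [-0.21+0.00j,(0.75+0j),-1.20-0.00j]]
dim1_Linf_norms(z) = [0.65, 1.41, 1.05]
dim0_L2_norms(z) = [1.45, 1.46, 1.83]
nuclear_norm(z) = 3.81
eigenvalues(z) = [(-0.08+0.56j), (-0.08-0.56j), (-1.85+0j)]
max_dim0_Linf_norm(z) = 1.41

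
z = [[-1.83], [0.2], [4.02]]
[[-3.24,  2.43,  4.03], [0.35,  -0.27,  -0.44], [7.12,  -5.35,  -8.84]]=z @[[1.77, -1.33, -2.20]]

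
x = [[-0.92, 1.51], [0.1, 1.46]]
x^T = [[-0.92,0.10], [1.51,1.46]]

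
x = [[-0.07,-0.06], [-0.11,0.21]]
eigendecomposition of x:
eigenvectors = [[-0.94, 0.19],  [-0.34, -0.98]]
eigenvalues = [-0.09, 0.23]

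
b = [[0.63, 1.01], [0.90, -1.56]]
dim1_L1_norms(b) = [1.64, 2.46]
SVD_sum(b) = [[-0.23,  0.74],[0.52,  -1.68]] + [[0.86, 0.27],[0.38, 0.12]]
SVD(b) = [[-0.41,0.91], [0.91,0.41]] @ diag([1.9211866753234879, 0.9847038938480356]) @ [[0.3, -0.96], [0.96, 0.3]]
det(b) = -1.89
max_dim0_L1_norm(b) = 2.57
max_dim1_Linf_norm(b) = 1.56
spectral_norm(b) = 1.92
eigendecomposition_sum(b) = [[0.87, 0.34], [0.31, 0.12]] + [[-0.24, 0.67],[0.59, -1.68]]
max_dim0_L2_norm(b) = 1.86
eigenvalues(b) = [0.99, -1.92]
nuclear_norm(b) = 2.91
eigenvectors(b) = [[0.94, -0.37],[0.33, 0.93]]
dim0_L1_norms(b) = [1.53, 2.57]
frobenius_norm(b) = 2.16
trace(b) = -0.93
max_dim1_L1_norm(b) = 2.46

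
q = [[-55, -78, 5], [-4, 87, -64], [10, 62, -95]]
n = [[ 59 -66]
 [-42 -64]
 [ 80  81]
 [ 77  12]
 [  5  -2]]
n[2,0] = 80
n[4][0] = 5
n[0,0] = 59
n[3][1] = 12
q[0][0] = -55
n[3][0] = 77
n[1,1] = -64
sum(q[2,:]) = -23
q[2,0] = 10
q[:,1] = [-78, 87, 62]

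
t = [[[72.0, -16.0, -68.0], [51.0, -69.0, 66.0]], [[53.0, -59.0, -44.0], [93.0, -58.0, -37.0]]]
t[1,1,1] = -58.0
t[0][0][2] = -68.0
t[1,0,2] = -44.0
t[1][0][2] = -44.0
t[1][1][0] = 93.0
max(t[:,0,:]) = 72.0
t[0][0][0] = 72.0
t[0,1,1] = -69.0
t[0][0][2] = -68.0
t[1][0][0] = 53.0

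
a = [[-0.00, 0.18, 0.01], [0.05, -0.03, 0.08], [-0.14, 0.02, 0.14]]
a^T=[[-0.00, 0.05, -0.14], [0.18, -0.03, 0.02], [0.01, 0.08, 0.14]]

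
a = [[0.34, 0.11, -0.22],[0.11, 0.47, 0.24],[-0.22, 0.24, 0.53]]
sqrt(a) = [[0.53, 0.13, -0.21], [0.13, 0.64, 0.20], [-0.21, 0.20, 0.67]]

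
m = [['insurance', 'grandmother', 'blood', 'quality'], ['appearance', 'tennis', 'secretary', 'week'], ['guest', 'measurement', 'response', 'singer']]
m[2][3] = 'singer'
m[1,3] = 'week'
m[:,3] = ['quality', 'week', 'singer']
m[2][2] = 'response'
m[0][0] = 'insurance'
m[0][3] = 'quality'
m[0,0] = 'insurance'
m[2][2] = 'response'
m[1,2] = 'secretary'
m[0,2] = 'blood'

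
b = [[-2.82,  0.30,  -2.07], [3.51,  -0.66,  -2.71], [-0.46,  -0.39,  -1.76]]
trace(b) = -5.24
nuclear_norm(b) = 8.71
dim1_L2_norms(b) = [3.51, 4.48, 1.86]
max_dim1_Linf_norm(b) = 3.51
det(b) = 5.39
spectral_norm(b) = 4.71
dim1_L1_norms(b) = [5.19, 6.88, 2.61]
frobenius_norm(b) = 5.99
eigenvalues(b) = [0.63, -2.99, -2.88]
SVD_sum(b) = [[-1.64, 0.29, 0.70],[3.94, -0.69, -1.68],[0.29, -0.05, -0.13]] + [[-1.19, -0.12, -2.76], [-0.44, -0.04, -1.02], [-0.72, -0.07, -1.66]] + [[0.02,0.13,-0.01], [0.01,0.08,-0.01], [-0.04,-0.27,0.03]]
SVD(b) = [[-0.38, -0.82, -0.43], [0.92, -0.3, -0.24], [0.07, -0.49, 0.87]] @ diag([4.714344552111444, 3.6833216838986838, 0.31063936791543834]) @ [[0.91, -0.16, -0.39], [0.4, 0.04, 0.92], [-0.13, -0.99, 0.1]]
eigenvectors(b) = [[0.20, 0.50, -0.47], [0.96, -0.86, 0.88], [-0.20, -0.08, 0.11]]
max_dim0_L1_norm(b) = 6.79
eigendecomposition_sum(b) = [[0.10, 0.08, -0.17], [0.48, 0.36, -0.82], [-0.10, -0.07, 0.17]] + [[-13.97, -3.41, -31.12], [23.78, 5.81, 52.96], [2.32, 0.57, 5.17]] + [[11.05,3.64,29.22], [-20.74,-6.83,-54.85], [-2.68,-0.88,-7.10]]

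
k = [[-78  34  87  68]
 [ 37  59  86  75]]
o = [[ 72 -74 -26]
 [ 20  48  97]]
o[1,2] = 97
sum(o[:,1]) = -26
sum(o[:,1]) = -26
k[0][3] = 68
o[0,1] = -74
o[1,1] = 48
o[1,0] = 20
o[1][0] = 20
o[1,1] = 48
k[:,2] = [87, 86]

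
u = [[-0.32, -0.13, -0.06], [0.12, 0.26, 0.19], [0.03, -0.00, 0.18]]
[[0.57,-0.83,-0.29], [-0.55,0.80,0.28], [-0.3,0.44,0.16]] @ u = [[-0.29,-0.29,-0.24], [0.28,0.28,0.24], [0.15,0.15,0.13]]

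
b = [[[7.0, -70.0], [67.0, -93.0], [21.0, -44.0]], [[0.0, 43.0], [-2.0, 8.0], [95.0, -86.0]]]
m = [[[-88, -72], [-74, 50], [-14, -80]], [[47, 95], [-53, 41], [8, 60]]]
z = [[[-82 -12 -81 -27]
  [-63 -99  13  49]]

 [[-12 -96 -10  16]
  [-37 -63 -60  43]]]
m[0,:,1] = [-72, 50, -80]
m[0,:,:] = [[-88, -72], [-74, 50], [-14, -80]]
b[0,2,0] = 21.0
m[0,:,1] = [-72, 50, -80]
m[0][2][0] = -14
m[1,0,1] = 95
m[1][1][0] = -53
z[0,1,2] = 13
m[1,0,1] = 95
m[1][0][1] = 95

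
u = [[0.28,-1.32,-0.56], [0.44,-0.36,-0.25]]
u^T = [[0.28,0.44],  [-1.32,-0.36],  [-0.56,-0.25]]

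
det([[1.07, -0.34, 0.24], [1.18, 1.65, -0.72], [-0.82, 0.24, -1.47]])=-2.808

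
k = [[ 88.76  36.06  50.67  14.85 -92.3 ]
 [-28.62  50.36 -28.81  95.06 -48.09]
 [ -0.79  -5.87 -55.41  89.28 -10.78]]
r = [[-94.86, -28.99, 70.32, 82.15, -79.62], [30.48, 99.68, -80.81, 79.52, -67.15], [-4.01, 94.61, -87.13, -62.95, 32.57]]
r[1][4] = -67.15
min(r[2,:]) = -87.13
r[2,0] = -4.01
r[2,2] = -87.13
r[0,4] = -79.62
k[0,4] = -92.3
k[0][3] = 14.85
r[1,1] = 99.68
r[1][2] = -80.81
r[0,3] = 82.15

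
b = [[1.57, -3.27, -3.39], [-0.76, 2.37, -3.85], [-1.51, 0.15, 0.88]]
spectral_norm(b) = 5.36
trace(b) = 4.82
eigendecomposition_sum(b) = [[(-0.85-0j), -0.57+0.00j, (-1.74+0j)], [-0.51-0.00j, -0.34+0.00j, -1.04+0.00j], [(-0.41-0j), (-0.28+0j), -0.85+0.00j]] + [[1.21-0.02j, -1.35+1.72j, (-0.83-2.08j)], [-0.13-0.86j, (1.36+0.8j), -1.41+0.79j], [(-0.55+0.29j), 0.21-1.10j, 0.86+0.76j]] + [[(1.21+0.02j), -1.35-1.72j, (-0.83+2.08j)], [-0.13+0.86j, (1.36-0.8j), (-1.41-0.79j)], [-0.55-0.29j, 0.21+1.10j, (0.86-0.76j)]]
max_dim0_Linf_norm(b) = 3.85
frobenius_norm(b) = 6.98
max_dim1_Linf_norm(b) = 3.85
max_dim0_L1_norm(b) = 8.12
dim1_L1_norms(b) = [8.23, 6.98, 2.54]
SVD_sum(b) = [[1.06, -1.31, -4.14],[0.64, -0.79, -2.49],[-0.29, 0.36, 1.13]] + [[0.78, -1.83, 0.78], [-1.35, 3.18, -1.36], [-0.13, 0.30, -0.13]] + [[-0.27, -0.13, -0.03], [-0.05, -0.02, -0.01], [-1.09, -0.51, -0.12]]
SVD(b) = [[-0.83, 0.50, 0.24], [-0.50, -0.86, 0.04], [0.23, -0.08, 0.97]] @ diag([5.358084030677946, 4.298284042991909, 1.248835379846007]) @ [[-0.24, 0.29, 0.93], [0.36, -0.86, 0.37], [-0.90, -0.42, -0.1]]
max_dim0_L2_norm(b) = 5.2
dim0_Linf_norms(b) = [1.57, 3.27, 3.85]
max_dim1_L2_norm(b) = 4.96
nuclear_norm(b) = 10.91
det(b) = -28.76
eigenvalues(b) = [(-2.04+0j), (3.43+1.54j), (3.43-1.54j)]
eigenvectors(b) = [[-0.79+0.00j, (0.75+0j), 0.75-0.00j], [-0.47+0.00j, (-0.07-0.53j), (-0.07+0.53j)], [(-0.39+0j), -0.34+0.18j, (-0.34-0.18j)]]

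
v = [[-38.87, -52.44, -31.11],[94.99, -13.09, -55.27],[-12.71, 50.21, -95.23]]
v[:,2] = [-31.11, -55.27, -95.23]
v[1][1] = -13.09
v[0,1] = -52.44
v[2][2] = -95.23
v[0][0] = -38.87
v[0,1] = -52.44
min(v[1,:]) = -55.27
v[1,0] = 94.99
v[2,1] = 50.21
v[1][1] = -13.09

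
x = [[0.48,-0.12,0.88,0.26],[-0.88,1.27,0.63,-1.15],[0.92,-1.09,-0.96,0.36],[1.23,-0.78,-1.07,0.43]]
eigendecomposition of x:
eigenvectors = [[(-0.39+0j), 0.41+0.00j, 0.35+0.31j, (0.35-0.31j)], [(0.72+0j), (-0.03+0j), 0.70+0.00j, 0.70-0.00j], [-0.44+0.00j, (-0.59+0j), -0.22+0.20j, -0.22-0.20j], [(-0.37+0j), (-0.7+0j), (0.23-0.39j), 0.23+0.39j]]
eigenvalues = [(1.95+0j), (-1.22+0j), (0.25+0.43j), (0.25-0.43j)]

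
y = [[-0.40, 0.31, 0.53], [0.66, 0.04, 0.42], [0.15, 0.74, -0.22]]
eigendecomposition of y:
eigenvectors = [[(0.43+0j), -0.17-0.57j, -0.17+0.57j], [0.70+0.00j, -0.36+0.37j, -0.36-0.37j], [0.57+0.00j, (0.62+0j), (0.62-0j)]]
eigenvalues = [(0.8+0j), (-0.69+0.3j), (-0.69-0.3j)]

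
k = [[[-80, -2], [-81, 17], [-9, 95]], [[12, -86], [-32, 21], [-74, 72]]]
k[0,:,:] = [[-80, -2], [-81, 17], [-9, 95]]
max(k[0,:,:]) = 95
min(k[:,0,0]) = -80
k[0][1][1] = 17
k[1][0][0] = 12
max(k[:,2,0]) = -9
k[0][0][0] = -80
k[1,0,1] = -86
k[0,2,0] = -9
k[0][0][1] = -2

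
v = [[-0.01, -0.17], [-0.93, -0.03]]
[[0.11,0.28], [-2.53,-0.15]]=v @ [[2.75, 0.22], [-0.78, -1.68]]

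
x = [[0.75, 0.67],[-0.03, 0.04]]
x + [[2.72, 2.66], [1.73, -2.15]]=[[3.47, 3.33],[1.70, -2.11]]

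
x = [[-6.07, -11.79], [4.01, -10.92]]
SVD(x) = [[0.77, 0.64], [0.64, -0.77]] @ diag([16.184611507251123, 7.0166837152143655]) @ [[-0.13, -0.99],[-0.99, 0.13]]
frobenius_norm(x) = 17.64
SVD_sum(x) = [[-1.64,-12.38], [-1.36,-10.21]] + [[-4.43, 0.59], [5.37, -0.71]]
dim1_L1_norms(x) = [17.86, 14.93]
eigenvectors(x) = [[(0.86+0j), 0.86-0.00j], [(0.18-0.47j), (0.18+0.47j)]]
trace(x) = -16.99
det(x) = 113.56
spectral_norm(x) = 16.18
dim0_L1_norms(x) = [10.08, 22.71]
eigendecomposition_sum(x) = [[(-3.03+4.82j), (-5.89-7.78j)],  [2.00+2.65j, (-5.46+1.62j)]] + [[-3.04-4.82j, -5.89+7.78j], [(2.01-2.65j), -5.46-1.62j]]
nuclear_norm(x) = 23.20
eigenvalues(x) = [(-8.5+6.43j), (-8.5-6.43j)]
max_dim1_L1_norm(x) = 17.86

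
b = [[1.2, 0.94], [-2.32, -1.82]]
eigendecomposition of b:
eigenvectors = [[0.62, -0.46], [-0.79, 0.89]]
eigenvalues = [0.01, -0.63]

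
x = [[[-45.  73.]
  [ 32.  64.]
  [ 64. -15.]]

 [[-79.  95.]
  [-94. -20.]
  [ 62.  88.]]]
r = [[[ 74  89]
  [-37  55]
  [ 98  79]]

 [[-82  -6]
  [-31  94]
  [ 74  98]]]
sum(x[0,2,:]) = 49.0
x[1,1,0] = -94.0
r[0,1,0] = -37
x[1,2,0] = 62.0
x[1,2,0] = 62.0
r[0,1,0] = -37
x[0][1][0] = 32.0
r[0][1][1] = 55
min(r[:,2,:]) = 74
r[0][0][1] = 89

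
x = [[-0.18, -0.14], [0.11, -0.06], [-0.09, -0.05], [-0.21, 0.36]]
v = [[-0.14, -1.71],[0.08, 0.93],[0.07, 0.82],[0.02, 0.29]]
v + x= [[-0.32,-1.85], [0.19,0.87], [-0.02,0.77], [-0.19,0.65]]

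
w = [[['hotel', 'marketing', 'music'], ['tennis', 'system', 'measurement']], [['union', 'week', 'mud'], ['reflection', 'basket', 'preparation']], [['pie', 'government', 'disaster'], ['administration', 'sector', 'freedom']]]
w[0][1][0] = 'tennis'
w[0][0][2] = 'music'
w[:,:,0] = [['hotel', 'tennis'], ['union', 'reflection'], ['pie', 'administration']]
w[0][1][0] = 'tennis'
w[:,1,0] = ['tennis', 'reflection', 'administration']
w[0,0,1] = 'marketing'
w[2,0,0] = 'pie'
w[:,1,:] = [['tennis', 'system', 'measurement'], ['reflection', 'basket', 'preparation'], ['administration', 'sector', 'freedom']]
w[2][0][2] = 'disaster'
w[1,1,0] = 'reflection'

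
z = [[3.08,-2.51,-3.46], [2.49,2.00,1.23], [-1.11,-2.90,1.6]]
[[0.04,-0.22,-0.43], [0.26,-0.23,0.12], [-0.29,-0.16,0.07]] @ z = [[0.05,0.71,-1.1],[0.09,-1.46,-0.99],[-1.37,0.20,0.92]]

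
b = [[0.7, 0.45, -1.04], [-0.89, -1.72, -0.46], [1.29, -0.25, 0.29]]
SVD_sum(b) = [[0.49,0.54,0.05], [-1.27,-1.40,-0.13], [0.47,0.52,0.05]] + [[0.46, -0.39, -0.3], [0.4, -0.34, -0.26], [0.61, -0.52, -0.40]] + [[-0.25, 0.3, -0.79], [-0.02, 0.03, -0.07], [0.21, -0.25, 0.64]]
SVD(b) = [[-0.34, -0.53, -0.77], [0.88, -0.47, -0.07], [-0.33, -0.71, 0.63]] @ diag([2.15166130886762, 1.2723106842365302, 1.1395082863672634]) @ [[-0.67, -0.74, -0.07], [-0.68, 0.58, 0.44], [0.29, -0.34, 0.89]]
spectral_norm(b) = 2.15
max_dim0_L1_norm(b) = 2.88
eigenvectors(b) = [[(0.06+0.66j), 0.06-0.66j, (-0.1+0j)], [-0.24-0.13j, -0.24+0.13j, 0.98+0.00j], [0.70+0.00j, (0.7-0j), (0.19+0j)]]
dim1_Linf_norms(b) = [1.04, 1.72, 1.29]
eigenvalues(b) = [(0.49+1.26j), (0.49-1.26j), (-1.72+0j)]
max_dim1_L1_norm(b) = 3.07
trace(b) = -0.73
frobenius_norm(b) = 2.75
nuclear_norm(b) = 4.56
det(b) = -3.12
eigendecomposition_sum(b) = [[(0.33+0.61j), (0.14+0.02j), (-0.55+0.24j)], [-0.29-0.02j, -0.04+0.04j, 0.04-0.24j], [0.68-0.29j, (0.03-0.15j), 0.20+0.60j]] + [[0.33-0.61j, (0.14-0.02j), (-0.55-0.24j)], [-0.29+0.02j, -0.04-0.04j, 0.04+0.24j], [(0.68+0.29j), 0.03+0.15j, (0.2-0.6j)]] + [[(0.03+0j), 0.17+0.00j, (0.06-0j)], [-0.32-0.00j, (-1.64-0j), -0.54+0.00j], [(-0.06-0j), -0.31-0.00j, -0.10+0.00j]]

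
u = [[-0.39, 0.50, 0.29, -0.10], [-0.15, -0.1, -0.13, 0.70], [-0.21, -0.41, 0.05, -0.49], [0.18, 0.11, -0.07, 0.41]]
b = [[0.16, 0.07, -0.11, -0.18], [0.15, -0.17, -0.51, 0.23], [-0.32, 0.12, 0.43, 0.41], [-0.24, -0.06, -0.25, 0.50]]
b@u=[[-0.08, 0.10, 0.04, 0.01], [0.12, 0.33, 0.02, 0.21], [0.09, -0.30, -0.12, 0.07], [0.25, 0.04, -0.11, 0.31]]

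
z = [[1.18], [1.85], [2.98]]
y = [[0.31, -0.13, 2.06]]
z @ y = [[0.37, -0.15, 2.43], [0.57, -0.24, 3.81], [0.92, -0.39, 6.14]]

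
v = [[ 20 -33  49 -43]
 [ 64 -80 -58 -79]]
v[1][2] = -58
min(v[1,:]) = -80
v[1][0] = 64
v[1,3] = -79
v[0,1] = -33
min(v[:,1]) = -80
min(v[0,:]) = -43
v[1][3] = -79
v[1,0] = 64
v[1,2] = -58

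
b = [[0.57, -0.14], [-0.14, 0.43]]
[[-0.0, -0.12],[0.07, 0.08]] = b@[[0.04, -0.17], [0.17, 0.13]]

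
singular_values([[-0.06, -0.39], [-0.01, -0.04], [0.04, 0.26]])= [0.48, 0.0]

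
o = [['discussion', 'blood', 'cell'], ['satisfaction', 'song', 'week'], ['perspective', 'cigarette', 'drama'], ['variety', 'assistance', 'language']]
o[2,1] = 'cigarette'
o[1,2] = 'week'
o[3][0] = 'variety'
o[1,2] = 'week'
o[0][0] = 'discussion'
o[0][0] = 'discussion'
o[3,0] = 'variety'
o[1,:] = ['satisfaction', 'song', 'week']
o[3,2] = 'language'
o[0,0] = 'discussion'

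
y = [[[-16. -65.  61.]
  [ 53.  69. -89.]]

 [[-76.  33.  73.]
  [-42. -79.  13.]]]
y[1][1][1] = -79.0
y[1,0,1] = 33.0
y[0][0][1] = -65.0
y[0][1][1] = 69.0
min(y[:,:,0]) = -76.0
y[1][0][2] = 73.0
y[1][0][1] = 33.0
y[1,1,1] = -79.0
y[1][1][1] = -79.0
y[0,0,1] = -65.0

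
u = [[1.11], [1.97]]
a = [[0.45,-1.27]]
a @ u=[[-2.00]]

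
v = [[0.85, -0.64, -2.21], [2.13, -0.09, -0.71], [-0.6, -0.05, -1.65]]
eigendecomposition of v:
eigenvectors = [[(-0.25-0.33j), (-0.25+0.33j), 0.54+0.00j], [(-0.9+0j), -0.90-0.00j, (-0.3+0j)], [0.11+0.05j, 0.11-0.05j, (0.79+0j)]]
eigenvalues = [(0.57+0.83j), (0.57-0.83j), (-2.04+0j)]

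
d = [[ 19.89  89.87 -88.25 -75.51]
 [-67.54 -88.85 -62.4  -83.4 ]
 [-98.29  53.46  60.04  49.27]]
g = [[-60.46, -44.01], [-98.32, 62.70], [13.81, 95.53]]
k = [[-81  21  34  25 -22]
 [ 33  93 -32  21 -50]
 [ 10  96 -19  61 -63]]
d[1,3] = -83.4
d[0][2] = -88.25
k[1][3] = 21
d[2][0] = -98.29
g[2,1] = 95.53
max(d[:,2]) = 60.04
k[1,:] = [33, 93, -32, 21, -50]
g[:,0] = [-60.46, -98.32, 13.81]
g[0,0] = -60.46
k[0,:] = [-81, 21, 34, 25, -22]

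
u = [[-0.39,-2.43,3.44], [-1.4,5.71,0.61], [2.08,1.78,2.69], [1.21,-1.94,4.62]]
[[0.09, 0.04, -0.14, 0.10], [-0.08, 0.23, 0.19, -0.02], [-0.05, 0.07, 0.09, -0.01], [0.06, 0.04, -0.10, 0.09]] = u @ [[-0.02, -0.03, 0.02, -0.02], [-0.02, 0.03, 0.04, -0.01], [0.01, 0.03, -0.01, 0.02]]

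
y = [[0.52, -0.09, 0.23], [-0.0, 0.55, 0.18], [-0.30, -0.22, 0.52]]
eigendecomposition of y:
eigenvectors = [[(0.08-0.53j), (0.08+0.53j), (0.6+0j)], [-0.05-0.39j, -0.05+0.39j, (-0.78+0j)], [(0.74+0j), 0.74-0.00j, -0.14+0.00j]]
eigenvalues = [(0.5+0.33j), (0.5-0.33j), (0.58+0j)]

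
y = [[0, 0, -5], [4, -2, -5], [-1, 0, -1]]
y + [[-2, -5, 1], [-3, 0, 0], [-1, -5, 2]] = [[-2, -5, -4], [1, -2, -5], [-2, -5, 1]]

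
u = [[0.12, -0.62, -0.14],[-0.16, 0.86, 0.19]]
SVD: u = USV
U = [[-0.59, 0.81], [0.81, 0.59]]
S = [1.1, 0.0]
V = [[-0.18, 0.96, 0.21], [0.82, 0.27, -0.51]]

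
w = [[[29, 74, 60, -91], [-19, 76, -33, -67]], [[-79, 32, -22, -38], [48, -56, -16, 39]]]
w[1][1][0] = 48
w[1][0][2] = -22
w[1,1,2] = -16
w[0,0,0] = 29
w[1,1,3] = 39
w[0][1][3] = -67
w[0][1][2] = -33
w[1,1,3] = 39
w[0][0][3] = -91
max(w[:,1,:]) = 76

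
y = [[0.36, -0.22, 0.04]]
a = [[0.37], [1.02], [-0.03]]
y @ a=[[-0.09]]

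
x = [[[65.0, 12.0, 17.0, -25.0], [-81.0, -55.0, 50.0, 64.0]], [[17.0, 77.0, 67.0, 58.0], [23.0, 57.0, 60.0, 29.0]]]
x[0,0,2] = 17.0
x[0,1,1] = -55.0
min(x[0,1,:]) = -81.0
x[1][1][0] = 23.0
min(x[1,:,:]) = 17.0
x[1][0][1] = 77.0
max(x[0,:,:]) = 65.0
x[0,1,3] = 64.0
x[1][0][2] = 67.0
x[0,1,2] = 50.0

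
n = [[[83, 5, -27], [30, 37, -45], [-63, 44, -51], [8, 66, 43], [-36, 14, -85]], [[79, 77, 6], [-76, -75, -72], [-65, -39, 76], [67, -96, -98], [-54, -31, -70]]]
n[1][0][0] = 79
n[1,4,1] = -31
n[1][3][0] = 67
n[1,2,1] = -39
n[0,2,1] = 44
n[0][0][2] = -27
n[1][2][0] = -65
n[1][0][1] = 77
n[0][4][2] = -85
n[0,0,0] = 83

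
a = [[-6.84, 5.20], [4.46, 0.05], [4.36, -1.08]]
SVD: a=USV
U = [[-0.82, -0.54], [0.38, -0.75], [0.42, -0.37]]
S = [10.31, 2.77]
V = [[0.89, -0.46], [-0.46, -0.89]]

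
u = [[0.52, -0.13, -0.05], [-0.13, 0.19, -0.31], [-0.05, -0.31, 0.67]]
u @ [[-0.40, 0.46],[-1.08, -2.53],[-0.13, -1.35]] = [[-0.06, 0.64], [-0.11, -0.12], [0.27, -0.14]]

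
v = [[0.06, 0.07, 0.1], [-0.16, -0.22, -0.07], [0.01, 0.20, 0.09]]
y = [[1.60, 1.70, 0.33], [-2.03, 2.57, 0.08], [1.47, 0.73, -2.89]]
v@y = [[0.10, 0.35, -0.26], [0.09, -0.89, 0.13], [-0.26, 0.60, -0.24]]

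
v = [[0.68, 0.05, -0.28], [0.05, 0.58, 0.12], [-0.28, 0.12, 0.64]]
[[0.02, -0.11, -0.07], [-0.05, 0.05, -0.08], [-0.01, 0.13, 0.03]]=v @ [[0.04, -0.11, -0.07], [-0.1, 0.07, -0.15], [0.02, 0.14, 0.05]]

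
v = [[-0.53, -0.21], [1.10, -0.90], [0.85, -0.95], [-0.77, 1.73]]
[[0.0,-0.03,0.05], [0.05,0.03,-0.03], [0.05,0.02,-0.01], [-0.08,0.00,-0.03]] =v@ [[0.01, 0.04, -0.07],[-0.04, 0.02, -0.05]]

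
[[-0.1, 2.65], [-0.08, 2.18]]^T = [[-0.10, -0.08], [2.65, 2.18]]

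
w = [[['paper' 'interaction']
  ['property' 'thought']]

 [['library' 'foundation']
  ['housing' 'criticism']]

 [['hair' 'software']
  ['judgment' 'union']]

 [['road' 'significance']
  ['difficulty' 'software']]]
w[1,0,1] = 'foundation'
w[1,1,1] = 'criticism'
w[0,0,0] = 'paper'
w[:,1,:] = [['property', 'thought'], ['housing', 'criticism'], ['judgment', 'union'], ['difficulty', 'software']]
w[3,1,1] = 'software'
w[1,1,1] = 'criticism'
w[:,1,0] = ['property', 'housing', 'judgment', 'difficulty']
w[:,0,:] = [['paper', 'interaction'], ['library', 'foundation'], ['hair', 'software'], ['road', 'significance']]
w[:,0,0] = ['paper', 'library', 'hair', 'road']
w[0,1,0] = 'property'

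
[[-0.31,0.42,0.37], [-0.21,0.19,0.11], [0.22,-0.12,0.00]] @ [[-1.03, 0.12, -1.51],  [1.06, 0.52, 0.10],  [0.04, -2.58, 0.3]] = [[0.78, -0.77, 0.62], [0.42, -0.21, 0.37], [-0.35, -0.04, -0.34]]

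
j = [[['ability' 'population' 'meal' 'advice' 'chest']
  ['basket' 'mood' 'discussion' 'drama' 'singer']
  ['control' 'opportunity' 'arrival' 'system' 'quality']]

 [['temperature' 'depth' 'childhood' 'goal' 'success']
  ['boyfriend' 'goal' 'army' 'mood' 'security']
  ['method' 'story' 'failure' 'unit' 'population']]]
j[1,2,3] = 'unit'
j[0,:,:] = [['ability', 'population', 'meal', 'advice', 'chest'], ['basket', 'mood', 'discussion', 'drama', 'singer'], ['control', 'opportunity', 'arrival', 'system', 'quality']]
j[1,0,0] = 'temperature'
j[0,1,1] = 'mood'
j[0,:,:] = [['ability', 'population', 'meal', 'advice', 'chest'], ['basket', 'mood', 'discussion', 'drama', 'singer'], ['control', 'opportunity', 'arrival', 'system', 'quality']]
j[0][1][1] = 'mood'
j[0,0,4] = 'chest'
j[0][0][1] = 'population'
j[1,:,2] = ['childhood', 'army', 'failure']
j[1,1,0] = 'boyfriend'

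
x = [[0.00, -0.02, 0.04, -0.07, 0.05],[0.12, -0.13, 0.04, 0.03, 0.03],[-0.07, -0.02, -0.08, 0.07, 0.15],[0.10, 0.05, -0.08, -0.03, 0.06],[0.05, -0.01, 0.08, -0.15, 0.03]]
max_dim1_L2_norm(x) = 0.2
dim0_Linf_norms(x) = [0.12, 0.13, 0.08, 0.15, 0.15]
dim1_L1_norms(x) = [0.18, 0.35, 0.39, 0.32, 0.32]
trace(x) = -0.21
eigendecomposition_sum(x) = [[(0.02+0.1j), -0.02+0.01j, (0.03-0.02j), -0.04+0.01j, (0.01-0.04j)], [(0.15+0.09j), -0.01+0.03j, 0.00-0.07j, (-0.03+0.06j), -0.03-0.06j], [0.16+0.10j, (-0.02+0.03j), 0.01-0.07j, -0.03+0.06j, (-0.03-0.07j)], [0.15+0.11j, (-0.02+0.03j), (0.01-0.07j), (-0.04+0.06j), -0.03-0.07j], [(-0.01+0.14j), (-0.03+0j), 0.05-0.02j, -0.06+0.00j, 0.03-0.05j]] + [[(0.02-0.1j), (-0.02-0.01j), (0.03+0.02j), -0.04-0.01j, 0.01+0.04j], [0.15-0.09j, (-0.01-0.03j), 0.07j, -0.03-0.06j, -0.03+0.06j], [(0.16-0.1j), -0.02-0.03j, (0.01+0.07j), -0.03-0.06j, (-0.03+0.07j)], [(0.15-0.11j), -0.02-0.03j, (0.01+0.07j), -0.04-0.06j, -0.03+0.07j], [(-0.01-0.14j), (-0.03-0j), 0.05+0.02j, -0.06-0.00j, (0.03+0.05j)]] + [[-0.00+0.00j,0.00-0.00j,0.00+0.00j,(-0+0j),-0j], [-0.01+0.00j,0.00-0.00j,0.00+0.00j,-0.00+0.00j,0.00-0.00j], [-0.01+0.00j,-0j,0j,-0.00+0.00j,-0j], [(-0+0j),-0j,0j,(-0+0j),0.00-0.00j], [(-0+0j),0.00-0.00j,0j,(-0+0j),0.00-0.00j]] + [[-0.02-0.01j,  (0.01-0.01j),  (-0.01+0j),  0.01j,  (0.01+0.01j)],[-0.09+0.14j,  (-0.05-0.07j),  0.02+0.08j,  (0.05-0.03j),  0.05-0.08j],[(-0.19+0.06j),  0.01-0.10j,  (-0.05+0.08j),  (0.07+0.01j),  (0.11-0.04j)],[-0.10-0.05j,  (0.04-0.04j),  (-0.05+0.01j),  0.02+0.03j,  (0.06+0.03j)],[0.03-0.06j,  0.02+0.03j,  -0.01-0.03j,  -0.02+0.02j,  (-0.02+0.04j)]] + [[(-0.02+0.01j), (0.01+0.01j), -0.01-0.00j, 0.00-0.01j, (0.01-0.01j)], [-0.09-0.14j, -0.05+0.07j, (0.02-0.08j), 0.05+0.03j, (0.05+0.08j)], [(-0.19-0.06j), (0.01+0.1j), -0.05-0.08j, 0.07-0.01j, 0.11+0.04j], [-0.10+0.05j, 0.04+0.04j, (-0.05-0.01j), 0.02-0.03j, (0.06-0.03j)], [(0.03+0.06j), (0.02-0.03j), (-0.01+0.03j), -0.02-0.02j, -0.02-0.04j]]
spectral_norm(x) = 0.24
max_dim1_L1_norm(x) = 0.39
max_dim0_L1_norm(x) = 0.35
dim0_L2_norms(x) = [0.18, 0.14, 0.15, 0.18, 0.17]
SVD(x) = [[-0.24, -0.17, -0.29, 0.39, -0.82], [-0.32, -0.69, 0.65, 0.01, 0.01], [0.63, -0.55, -0.28, 0.42, 0.22], [-0.02, -0.43, -0.45, -0.77, -0.11], [-0.66, -0.12, -0.46, 0.28, 0.51]] @ diag([0.237911602479829, 0.19193277680863763, 0.16455247673700055, 0.13594979991434727, 0.00011355603612307199]) @ [[-0.5, 0.17, -0.52, 0.64, 0.22], [-0.48, 0.43, 0.18, -0.09, -0.73], [0.18, -0.56, 0.22, 0.62, -0.47], [-0.67, -0.43, 0.49, -0.12, 0.32], [0.19, 0.54, 0.64, 0.43, 0.3]]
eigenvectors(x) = [[(-0.2-0.19j), -0.20+0.19j, (0.19+0j), -0.04-0.06j, (-0.04+0.06j)],[(-0.48+0.04j), -0.48-0.04j, 0.53+0.00j, -0.42+0.37j, (-0.42-0.37j)],[(-0.51+0.04j), -0.51-0.04j, 0.64+0.00j, (-0.69+0j), -0.69-0.00j],[-0.52+0.00j, -0.52-0.00j, (0.43+0j), (-0.27-0.28j), -0.27+0.28j],[-0.21-0.33j, (-0.21+0.33j), (0.31+0j), 0.17-0.17j, (0.17+0.17j)]]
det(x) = 0.00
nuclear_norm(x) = 0.73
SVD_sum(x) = [[0.03, -0.01, 0.03, -0.04, -0.01], [0.04, -0.01, 0.04, -0.05, -0.02], [-0.07, 0.02, -0.08, 0.10, 0.03], [0.0, -0.00, 0.0, -0.0, -0.0], [0.08, -0.03, 0.08, -0.10, -0.03]] + [[0.02, -0.01, -0.01, 0.0, 0.02], [0.06, -0.06, -0.02, 0.01, 0.1], [0.05, -0.05, -0.02, 0.01, 0.08], [0.04, -0.04, -0.02, 0.01, 0.06], [0.01, -0.01, -0.0, 0.00, 0.02]] + [[-0.01, 0.03, -0.01, -0.03, 0.02], [0.02, -0.06, 0.02, 0.07, -0.05], [-0.01, 0.03, -0.01, -0.03, 0.02], [-0.01, 0.04, -0.02, -0.05, 0.03], [-0.01, 0.04, -0.02, -0.05, 0.04]] + [[-0.04, -0.02, 0.03, -0.01, 0.02],[-0.00, -0.00, 0.00, -0.0, 0.00],[-0.04, -0.02, 0.03, -0.01, 0.02],[0.07, 0.05, -0.05, 0.01, -0.03],[-0.03, -0.02, 0.02, -0.00, 0.01]] + [[-0.00, -0.00, -0.0, -0.00, -0.00], [0.00, 0.00, 0.00, 0.0, 0.0], [0.00, 0.0, 0.00, 0.00, 0.0], [-0.0, -0.0, -0.00, -0.0, -0.00], [0.0, 0.0, 0.0, 0.0, 0.0]]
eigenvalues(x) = [0.08j, -0.08j, 0j, (-0.11+0.07j), (-0.11-0.07j)]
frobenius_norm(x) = 0.37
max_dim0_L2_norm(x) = 0.18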